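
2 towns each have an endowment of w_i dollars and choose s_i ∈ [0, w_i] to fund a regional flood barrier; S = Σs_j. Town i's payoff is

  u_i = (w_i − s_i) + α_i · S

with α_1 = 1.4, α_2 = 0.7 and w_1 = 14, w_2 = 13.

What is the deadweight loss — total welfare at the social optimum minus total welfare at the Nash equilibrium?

14.3

∂u_i/∂s_i = α_i − 1, so town i contributes w_i if α_i > 1, else 0.
α_i > 1 for i ∈ {1}; NE contributions (14, 0), S = 14.
W^NE = Σw_i − S^NE + (Σα_i)·S^NE = 27 + 1.1·14 = 42.4.
Planner: ∂(Σu_j)/∂s_i = Σα_j − 1 = 1.1 > 0, so everyone contributes w_i; S^SO = 27, W^SO = 27 + 1.1·27 = 56.7.
Deadweight loss = 14.3.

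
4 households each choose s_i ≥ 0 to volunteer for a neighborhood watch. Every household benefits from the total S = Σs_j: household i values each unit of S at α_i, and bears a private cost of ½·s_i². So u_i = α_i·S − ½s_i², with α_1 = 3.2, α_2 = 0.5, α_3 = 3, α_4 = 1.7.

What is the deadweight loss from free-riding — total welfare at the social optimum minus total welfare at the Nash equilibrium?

Household i's FOC: ∂u_i/∂s_i = α_i − s_i = 0, so s_i* = α_i.
NE contributions = (3.2, 0.5, 3, 1.7); S = 8.4.
W^NE = (Σα)·S − ½Σα_i² = 8.4² − ½·22.38 = 59.37.
Planner sets s_i = Σα_j = 8.4 for every i, so S^SO = 4·8.4 = 33.6.
W^SO = (Σα)·S^SO − ½·4·(Σα)² = (4/2)·8.4² = 141.12.
Deadweight loss = W^SO − W^NE = 81.75.

81.75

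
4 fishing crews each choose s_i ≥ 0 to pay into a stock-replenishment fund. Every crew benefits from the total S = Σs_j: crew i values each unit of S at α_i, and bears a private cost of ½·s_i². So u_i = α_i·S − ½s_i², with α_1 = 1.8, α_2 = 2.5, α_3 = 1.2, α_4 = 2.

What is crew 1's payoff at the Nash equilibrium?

Crew i's FOC: ∂u_i/∂s_i = α_i − s_i = 0, so s_i* = α_i.
NE contributions = (1.8, 2.5, 1.2, 2); S = 7.5.
u_1 = α_1·S − ½·(s_1)² = 1.8·7.5 − ½·1.8² = 11.88.

11.88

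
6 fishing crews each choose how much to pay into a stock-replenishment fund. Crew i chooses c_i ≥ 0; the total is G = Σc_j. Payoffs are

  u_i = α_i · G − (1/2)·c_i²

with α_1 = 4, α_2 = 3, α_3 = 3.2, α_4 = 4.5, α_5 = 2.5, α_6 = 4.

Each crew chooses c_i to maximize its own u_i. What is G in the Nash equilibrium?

Crew i's FOC: ∂u_i/∂c_i = α_i − c_i = 0, so c_i* = α_i.
NE contributions = (4, 3, 3.2, 4.5, 2.5, 4); G = 21.2.

21.2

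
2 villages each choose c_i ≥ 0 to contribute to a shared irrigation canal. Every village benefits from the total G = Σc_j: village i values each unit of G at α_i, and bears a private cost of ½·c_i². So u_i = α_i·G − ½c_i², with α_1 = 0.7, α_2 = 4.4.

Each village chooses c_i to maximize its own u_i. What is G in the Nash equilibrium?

Village i's FOC: ∂u_i/∂c_i = α_i − c_i = 0, so c_i* = α_i.
NE contributions = (0.7, 4.4); G = 5.1.

5.1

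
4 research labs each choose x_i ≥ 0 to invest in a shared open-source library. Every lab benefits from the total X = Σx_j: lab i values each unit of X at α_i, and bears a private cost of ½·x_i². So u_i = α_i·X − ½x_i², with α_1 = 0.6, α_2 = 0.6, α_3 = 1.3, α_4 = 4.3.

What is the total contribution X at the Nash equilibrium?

6.8

Lab i's FOC: ∂u_i/∂x_i = α_i − x_i = 0, so x_i* = α_i.
NE contributions = (0.6, 0.6, 1.3, 4.3); X = 6.8.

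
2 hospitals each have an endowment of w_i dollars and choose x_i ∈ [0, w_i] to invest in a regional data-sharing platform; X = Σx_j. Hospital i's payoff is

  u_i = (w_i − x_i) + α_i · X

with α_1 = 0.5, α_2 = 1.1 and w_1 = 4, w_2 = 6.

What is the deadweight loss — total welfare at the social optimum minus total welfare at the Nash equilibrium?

∂u_i/∂x_i = α_i − 1, so hospital i contributes w_i if α_i > 1, else 0.
α_i > 1 for i ∈ {2}; NE contributions (0, 6), X = 6.
W^NE = Σw_i − X^NE + (Σα_i)·X^NE = 10 + 0.6·6 = 13.6.
Planner: ∂(Σu_j)/∂x_i = Σα_j − 1 = 0.6 > 0, so everyone contributes w_i; X^SO = 10, W^SO = 10 + 0.6·10 = 16.
Deadweight loss = 2.4.

2.4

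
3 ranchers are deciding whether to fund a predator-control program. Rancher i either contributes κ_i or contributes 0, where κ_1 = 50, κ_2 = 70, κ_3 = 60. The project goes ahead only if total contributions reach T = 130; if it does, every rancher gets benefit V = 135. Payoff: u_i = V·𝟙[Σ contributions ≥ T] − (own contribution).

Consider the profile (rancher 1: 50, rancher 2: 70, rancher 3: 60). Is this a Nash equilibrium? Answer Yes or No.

No

Total = 180 ≥ 130: provided.
Rancher 1 (pledges 50, payoff 85): dropping to 0 → total 130, payoff 135. Profitable deviation.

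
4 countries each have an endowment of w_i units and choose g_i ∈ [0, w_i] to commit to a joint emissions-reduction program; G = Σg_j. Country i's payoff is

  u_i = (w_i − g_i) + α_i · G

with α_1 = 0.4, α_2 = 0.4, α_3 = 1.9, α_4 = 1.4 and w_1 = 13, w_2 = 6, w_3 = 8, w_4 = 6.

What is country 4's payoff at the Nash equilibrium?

∂u_i/∂g_i = α_i − 1, so country i contributes w_i if α_i > 1, else 0.
α_i > 1 for i ∈ {3, 4}; NE contributions (0, 0, 8, 6), G = 14.
u_4 = (6 − 6) + 1.4·14 = 19.6.

19.6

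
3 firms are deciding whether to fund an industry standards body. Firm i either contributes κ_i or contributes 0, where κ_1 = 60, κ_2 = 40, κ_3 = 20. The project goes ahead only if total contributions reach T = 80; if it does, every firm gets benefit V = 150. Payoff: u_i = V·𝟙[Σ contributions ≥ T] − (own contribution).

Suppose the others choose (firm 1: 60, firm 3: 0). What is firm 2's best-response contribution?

40

Others' total = 60. Contributing 40 brings total to 100 ≥ 80: gain V − κ_2 = 110.
Best response: 40.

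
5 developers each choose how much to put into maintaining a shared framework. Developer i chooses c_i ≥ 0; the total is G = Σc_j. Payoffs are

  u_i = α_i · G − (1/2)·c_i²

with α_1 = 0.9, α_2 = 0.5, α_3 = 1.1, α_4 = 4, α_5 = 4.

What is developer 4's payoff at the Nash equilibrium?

Developer i's FOC: ∂u_i/∂c_i = α_i − c_i = 0, so c_i* = α_i.
NE contributions = (0.9, 0.5, 1.1, 4, 4); G = 10.5.
u_4 = α_4·G − ½·(c_4)² = 4·10.5 − ½·4² = 34.

34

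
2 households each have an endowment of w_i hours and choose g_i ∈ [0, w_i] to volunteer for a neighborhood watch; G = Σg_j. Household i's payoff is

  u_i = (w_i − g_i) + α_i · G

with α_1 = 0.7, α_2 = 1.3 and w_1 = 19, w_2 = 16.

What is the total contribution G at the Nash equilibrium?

∂u_i/∂g_i = α_i − 1, so household i contributes w_i if α_i > 1, else 0.
α_i > 1 for i ∈ {2}; NE contributions (0, 16), G = 16.

16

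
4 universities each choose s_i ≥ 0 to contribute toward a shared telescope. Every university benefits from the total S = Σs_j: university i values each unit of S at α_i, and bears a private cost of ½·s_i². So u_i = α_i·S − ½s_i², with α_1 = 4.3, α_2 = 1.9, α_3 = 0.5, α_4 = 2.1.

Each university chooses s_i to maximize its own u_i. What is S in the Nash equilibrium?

University i's FOC: ∂u_i/∂s_i = α_i − s_i = 0, so s_i* = α_i.
NE contributions = (4.3, 1.9, 0.5, 2.1); S = 8.8.

8.8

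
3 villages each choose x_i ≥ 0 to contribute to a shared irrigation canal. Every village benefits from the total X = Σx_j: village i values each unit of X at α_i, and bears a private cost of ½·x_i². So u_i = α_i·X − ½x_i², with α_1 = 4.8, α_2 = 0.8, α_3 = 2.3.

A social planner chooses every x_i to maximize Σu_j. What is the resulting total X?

23.7

Planner FOC: ∂(Σu_j)/∂x_i = (Σα_j) − x_i = 0, so x_i^SO = Σα_j = 7.9 for every i; X^SO = 23.7.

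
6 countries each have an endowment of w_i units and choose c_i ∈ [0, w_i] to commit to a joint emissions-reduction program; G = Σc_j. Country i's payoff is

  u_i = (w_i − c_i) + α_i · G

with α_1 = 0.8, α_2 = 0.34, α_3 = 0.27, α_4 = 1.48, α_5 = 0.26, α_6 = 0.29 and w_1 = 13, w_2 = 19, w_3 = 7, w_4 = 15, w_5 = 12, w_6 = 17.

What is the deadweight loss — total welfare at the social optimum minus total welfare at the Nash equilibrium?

165.92

∂u_i/∂c_i = α_i − 1, so country i contributes w_i if α_i > 1, else 0.
α_i > 1 for i ∈ {4}; NE contributions (0, 0, 0, 15, 0, 0), G = 15.
W^NE = Σw_i − G^NE + (Σα_i)·G^NE = 83 + 2.44·15 = 119.6.
Planner: ∂(Σu_j)/∂c_i = Σα_j − 1 = 2.44 > 0, so everyone contributes w_i; G^SO = 83, W^SO = 83 + 2.44·83 = 285.52.
Deadweight loss = 165.92.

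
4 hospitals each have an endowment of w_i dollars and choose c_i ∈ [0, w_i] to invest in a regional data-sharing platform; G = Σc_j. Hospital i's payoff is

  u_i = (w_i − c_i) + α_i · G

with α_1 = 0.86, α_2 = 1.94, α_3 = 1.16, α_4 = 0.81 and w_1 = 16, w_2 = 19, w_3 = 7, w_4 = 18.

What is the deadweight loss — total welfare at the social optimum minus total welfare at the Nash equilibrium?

∂u_i/∂c_i = α_i − 1, so hospital i contributes w_i if α_i > 1, else 0.
α_i > 1 for i ∈ {2, 3}; NE contributions (0, 19, 7, 0), G = 26.
W^NE = Σw_i − G^NE + (Σα_i)·G^NE = 60 + 3.77·26 = 158.02.
Planner: ∂(Σu_j)/∂c_i = Σα_j − 1 = 3.77 > 0, so everyone contributes w_i; G^SO = 60, W^SO = 60 + 3.77·60 = 286.2.
Deadweight loss = 128.18.

128.18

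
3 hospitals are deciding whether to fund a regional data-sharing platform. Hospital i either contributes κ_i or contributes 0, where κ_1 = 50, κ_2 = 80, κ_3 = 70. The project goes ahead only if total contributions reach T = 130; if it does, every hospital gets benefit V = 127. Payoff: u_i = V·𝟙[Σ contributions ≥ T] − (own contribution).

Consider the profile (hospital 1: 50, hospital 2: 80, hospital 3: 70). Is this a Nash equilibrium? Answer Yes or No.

No

Total = 200 ≥ 130: provided.
Hospital 1 (pledges 50, payoff 77): dropping to 0 → total 150, payoff 127. Profitable deviation.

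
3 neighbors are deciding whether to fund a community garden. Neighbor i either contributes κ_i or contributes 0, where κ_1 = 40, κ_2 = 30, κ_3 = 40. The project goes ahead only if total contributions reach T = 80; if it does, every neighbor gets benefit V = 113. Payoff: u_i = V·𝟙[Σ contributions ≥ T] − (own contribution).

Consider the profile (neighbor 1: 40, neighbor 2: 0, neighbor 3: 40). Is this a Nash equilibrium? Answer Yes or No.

Yes

Total = 80 ≥ 80: provided.
Neighbor 1 (pledges 40, payoff 73): dropping to 0 → total 40, payoff 0. No gain.
Neighbor 2 (pledges 0, payoff 113): pledging 30 → total 110, payoff 83. No gain.
Neighbor 3 (pledges 40, payoff 73): dropping to 0 → total 40, payoff 0. No gain.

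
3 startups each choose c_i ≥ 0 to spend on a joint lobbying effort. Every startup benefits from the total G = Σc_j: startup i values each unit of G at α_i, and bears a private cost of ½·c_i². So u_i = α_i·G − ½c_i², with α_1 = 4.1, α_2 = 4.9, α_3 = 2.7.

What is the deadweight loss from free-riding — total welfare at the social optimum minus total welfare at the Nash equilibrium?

92.5

Startup i's FOC: ∂u_i/∂c_i = α_i − c_i = 0, so c_i* = α_i.
NE contributions = (4.1, 4.9, 2.7); G = 11.7.
W^NE = (Σα)·G − ½Σα_i² = 11.7² − ½·48.11 = 112.835.
Planner sets c_i = Σα_j = 11.7 for every i, so G^SO = 3·11.7 = 35.1.
W^SO = (Σα)·G^SO − ½·3·(Σα)² = (3/2)·11.7² = 205.335.
Deadweight loss = W^SO − W^NE = 92.5.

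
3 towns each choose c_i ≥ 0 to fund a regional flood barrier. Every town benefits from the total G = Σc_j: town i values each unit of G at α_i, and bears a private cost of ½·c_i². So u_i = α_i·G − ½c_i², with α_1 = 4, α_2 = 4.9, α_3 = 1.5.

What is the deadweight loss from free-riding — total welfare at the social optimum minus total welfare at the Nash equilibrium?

Town i's FOC: ∂u_i/∂c_i = α_i − c_i = 0, so c_i* = α_i.
NE contributions = (4, 4.9, 1.5); G = 10.4.
W^NE = (Σα)·G − ½Σα_i² = 10.4² − ½·42.26 = 87.03.
Planner sets c_i = Σα_j = 10.4 for every i, so G^SO = 3·10.4 = 31.2.
W^SO = (Σα)·G^SO − ½·3·(Σα)² = (3/2)·10.4² = 162.24.
Deadweight loss = W^SO − W^NE = 75.21.

75.21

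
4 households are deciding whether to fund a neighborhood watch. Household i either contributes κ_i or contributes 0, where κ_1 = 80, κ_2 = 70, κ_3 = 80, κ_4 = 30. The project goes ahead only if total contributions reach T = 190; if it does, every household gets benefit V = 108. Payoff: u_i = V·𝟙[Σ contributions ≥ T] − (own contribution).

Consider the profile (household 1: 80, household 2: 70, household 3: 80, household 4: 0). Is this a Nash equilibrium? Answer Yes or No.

Total = 230 ≥ 190: provided.
Household 1 (pledges 80, payoff 28): dropping to 0 → total 150, payoff 0. No gain.
Household 2 (pledges 70, payoff 38): dropping to 0 → total 160, payoff 0. No gain.
Household 3 (pledges 80, payoff 28): dropping to 0 → total 150, payoff 0. No gain.
Household 4 (pledges 0, payoff 108): pledging 30 → total 260, payoff 78. No gain.

Yes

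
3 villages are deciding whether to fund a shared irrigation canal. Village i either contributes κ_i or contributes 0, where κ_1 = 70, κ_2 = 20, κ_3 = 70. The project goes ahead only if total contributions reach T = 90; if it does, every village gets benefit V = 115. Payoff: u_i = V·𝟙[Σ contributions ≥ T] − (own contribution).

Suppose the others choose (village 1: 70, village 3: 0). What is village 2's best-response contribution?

20

Others' total = 70. Contributing 20 brings total to 90 ≥ 90: gain V − κ_2 = 95.
Best response: 20.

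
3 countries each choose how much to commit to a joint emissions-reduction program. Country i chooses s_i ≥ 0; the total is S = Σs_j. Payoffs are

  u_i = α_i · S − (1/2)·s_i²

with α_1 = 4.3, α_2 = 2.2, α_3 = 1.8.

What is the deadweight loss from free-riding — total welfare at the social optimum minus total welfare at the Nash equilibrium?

47.73

Country i's FOC: ∂u_i/∂s_i = α_i − s_i = 0, so s_i* = α_i.
NE contributions = (4.3, 2.2, 1.8); S = 8.3.
W^NE = (Σα)·S − ½Σα_i² = 8.3² − ½·26.57 = 55.605.
Planner sets s_i = Σα_j = 8.3 for every i, so S^SO = 3·8.3 = 24.9.
W^SO = (Σα)·S^SO − ½·3·(Σα)² = (3/2)·8.3² = 103.335.
Deadweight loss = W^SO − W^NE = 47.73.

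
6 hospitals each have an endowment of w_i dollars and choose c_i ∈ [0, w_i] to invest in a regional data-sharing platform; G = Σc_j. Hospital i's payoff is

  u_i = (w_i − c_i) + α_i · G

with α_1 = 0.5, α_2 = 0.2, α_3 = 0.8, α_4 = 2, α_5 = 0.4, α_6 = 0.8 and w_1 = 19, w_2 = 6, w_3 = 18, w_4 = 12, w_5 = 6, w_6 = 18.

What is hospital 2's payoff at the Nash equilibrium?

∂u_i/∂c_i = α_i − 1, so hospital i contributes w_i if α_i > 1, else 0.
α_i > 1 for i ∈ {4}; NE contributions (0, 0, 0, 12, 0, 0), G = 12.
u_2 = (6 − 0) + 0.2·12 = 8.4.

8.4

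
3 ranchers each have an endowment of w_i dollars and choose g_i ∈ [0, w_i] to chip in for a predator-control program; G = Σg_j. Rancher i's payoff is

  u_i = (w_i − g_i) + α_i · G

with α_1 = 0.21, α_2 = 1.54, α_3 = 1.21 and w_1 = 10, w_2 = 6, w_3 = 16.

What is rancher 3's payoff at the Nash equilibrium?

26.62

∂u_i/∂g_i = α_i − 1, so rancher i contributes w_i if α_i > 1, else 0.
α_i > 1 for i ∈ {2, 3}; NE contributions (0, 6, 16), G = 22.
u_3 = (16 − 16) + 1.21·22 = 26.62.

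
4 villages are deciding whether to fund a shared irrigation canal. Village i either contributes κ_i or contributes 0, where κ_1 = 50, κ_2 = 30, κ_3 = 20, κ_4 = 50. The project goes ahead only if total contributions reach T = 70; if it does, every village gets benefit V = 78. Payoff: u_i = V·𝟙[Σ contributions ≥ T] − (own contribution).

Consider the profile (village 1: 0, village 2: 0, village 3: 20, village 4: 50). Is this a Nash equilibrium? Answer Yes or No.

Yes

Total = 70 ≥ 70: provided.
Village 1 (pledges 0, payoff 78): pledging 50 → total 120, payoff 28. No gain.
Village 2 (pledges 0, payoff 78): pledging 30 → total 100, payoff 48. No gain.
Village 3 (pledges 20, payoff 58): dropping to 0 → total 50, payoff 0. No gain.
Village 4 (pledges 50, payoff 28): dropping to 0 → total 20, payoff 0. No gain.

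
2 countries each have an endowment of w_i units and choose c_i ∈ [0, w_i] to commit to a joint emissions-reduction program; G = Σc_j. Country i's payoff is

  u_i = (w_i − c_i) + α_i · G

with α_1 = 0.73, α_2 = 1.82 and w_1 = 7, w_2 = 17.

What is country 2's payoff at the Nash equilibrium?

30.94

∂u_i/∂c_i = α_i − 1, so country i contributes w_i if α_i > 1, else 0.
α_i > 1 for i ∈ {2}; NE contributions (0, 17), G = 17.
u_2 = (17 − 17) + 1.82·17 = 30.94.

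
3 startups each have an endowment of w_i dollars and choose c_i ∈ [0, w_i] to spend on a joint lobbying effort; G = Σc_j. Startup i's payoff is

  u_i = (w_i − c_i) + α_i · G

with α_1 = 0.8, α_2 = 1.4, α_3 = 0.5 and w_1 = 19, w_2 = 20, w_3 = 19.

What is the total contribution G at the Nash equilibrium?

∂u_i/∂c_i = α_i − 1, so startup i contributes w_i if α_i > 1, else 0.
α_i > 1 for i ∈ {2}; NE contributions (0, 20, 0), G = 20.

20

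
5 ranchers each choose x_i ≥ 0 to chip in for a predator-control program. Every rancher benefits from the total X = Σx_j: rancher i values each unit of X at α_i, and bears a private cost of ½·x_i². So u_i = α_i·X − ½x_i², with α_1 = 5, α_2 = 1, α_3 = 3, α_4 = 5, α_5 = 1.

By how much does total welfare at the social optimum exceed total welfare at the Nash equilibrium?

Rancher i's FOC: ∂u_i/∂x_i = α_i − x_i = 0, so x_i* = α_i.
NE contributions = (5, 1, 3, 5, 1); X = 15.
W^NE = (Σα)·X − ½Σα_i² = 15² − ½·61 = 194.5.
Planner sets x_i = Σα_j = 15 for every i, so X^SO = 5·15 = 75.
W^SO = (Σα)·X^SO − ½·5·(Σα)² = (5/2)·15² = 562.5.
Deadweight loss = W^SO − W^NE = 368.

368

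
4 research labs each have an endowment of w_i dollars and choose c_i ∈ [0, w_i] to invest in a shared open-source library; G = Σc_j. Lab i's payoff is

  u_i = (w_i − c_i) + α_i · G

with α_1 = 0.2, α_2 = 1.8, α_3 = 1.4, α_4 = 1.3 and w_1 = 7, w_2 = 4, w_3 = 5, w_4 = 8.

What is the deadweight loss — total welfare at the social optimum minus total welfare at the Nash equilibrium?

∂u_i/∂c_i = α_i − 1, so lab i contributes w_i if α_i > 1, else 0.
α_i > 1 for i ∈ {2, 3, 4}; NE contributions (0, 4, 5, 8), G = 17.
W^NE = Σw_i − G^NE + (Σα_i)·G^NE = 24 + 3.7·17 = 86.9.
Planner: ∂(Σu_j)/∂c_i = Σα_j − 1 = 3.7 > 0, so everyone contributes w_i; G^SO = 24, W^SO = 24 + 3.7·24 = 112.8.
Deadweight loss = 25.9.

25.9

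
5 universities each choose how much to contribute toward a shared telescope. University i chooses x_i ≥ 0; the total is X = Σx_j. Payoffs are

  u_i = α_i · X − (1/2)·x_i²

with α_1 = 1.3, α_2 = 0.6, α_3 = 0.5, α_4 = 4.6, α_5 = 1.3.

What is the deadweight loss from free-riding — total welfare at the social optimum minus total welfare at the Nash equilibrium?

115.91

University i's FOC: ∂u_i/∂x_i = α_i − x_i = 0, so x_i* = α_i.
NE contributions = (1.3, 0.6, 0.5, 4.6, 1.3); X = 8.3.
W^NE = (Σα)·X − ½Σα_i² = 8.3² − ½·25.15 = 56.315.
Planner sets x_i = Σα_j = 8.3 for every i, so X^SO = 5·8.3 = 41.5.
W^SO = (Σα)·X^SO − ½·5·(Σα)² = (5/2)·8.3² = 172.225.
Deadweight loss = W^SO − W^NE = 115.91.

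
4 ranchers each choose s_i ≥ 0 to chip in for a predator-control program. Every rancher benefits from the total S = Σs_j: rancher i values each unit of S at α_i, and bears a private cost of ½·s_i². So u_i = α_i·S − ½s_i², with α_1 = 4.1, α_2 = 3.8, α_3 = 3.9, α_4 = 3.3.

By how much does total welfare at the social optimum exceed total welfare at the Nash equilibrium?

Rancher i's FOC: ∂u_i/∂s_i = α_i − s_i = 0, so s_i* = α_i.
NE contributions = (4.1, 3.8, 3.9, 3.3); S = 15.1.
W^NE = (Σα)·S − ½Σα_i² = 15.1² − ½·57.35 = 199.335.
Planner sets s_i = Σα_j = 15.1 for every i, so S^SO = 4·15.1 = 60.4.
W^SO = (Σα)·S^SO − ½·4·(Σα)² = (4/2)·15.1² = 456.02.
Deadweight loss = W^SO − W^NE = 256.685.

256.685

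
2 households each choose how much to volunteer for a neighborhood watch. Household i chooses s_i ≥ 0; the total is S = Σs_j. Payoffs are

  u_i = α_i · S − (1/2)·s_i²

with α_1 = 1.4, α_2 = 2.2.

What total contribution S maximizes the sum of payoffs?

Planner FOC: ∂(Σu_j)/∂s_i = (Σα_j) − s_i = 0, so s_i^SO = Σα_j = 3.6 for every i; S^SO = 7.2.

7.2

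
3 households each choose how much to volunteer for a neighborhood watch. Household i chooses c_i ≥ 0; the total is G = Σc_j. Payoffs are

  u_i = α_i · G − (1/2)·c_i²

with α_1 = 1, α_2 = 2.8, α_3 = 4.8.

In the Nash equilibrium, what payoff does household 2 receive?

Household i's FOC: ∂u_i/∂c_i = α_i − c_i = 0, so c_i* = α_i.
NE contributions = (1, 2.8, 4.8); G = 8.6.
u_2 = α_2·G − ½·(c_2)² = 2.8·8.6 − ½·2.8² = 20.16.

20.16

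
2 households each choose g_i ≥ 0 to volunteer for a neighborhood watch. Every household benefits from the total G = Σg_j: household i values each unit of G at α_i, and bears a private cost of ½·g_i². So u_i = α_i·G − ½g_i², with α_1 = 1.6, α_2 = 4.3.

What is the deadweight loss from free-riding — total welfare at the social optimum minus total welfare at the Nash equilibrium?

Household i's FOC: ∂u_i/∂g_i = α_i − g_i = 0, so g_i* = α_i.
NE contributions = (1.6, 4.3); G = 5.9.
W^NE = (Σα)·G − ½Σα_i² = 5.9² − ½·21.05 = 24.285.
Planner sets g_i = Σα_j = 5.9 for every i, so G^SO = 2·5.9 = 11.8.
W^SO = (Σα)·G^SO − ½·2·(Σα)² = (2/2)·5.9² = 34.81.
Deadweight loss = W^SO − W^NE = 10.525.

10.525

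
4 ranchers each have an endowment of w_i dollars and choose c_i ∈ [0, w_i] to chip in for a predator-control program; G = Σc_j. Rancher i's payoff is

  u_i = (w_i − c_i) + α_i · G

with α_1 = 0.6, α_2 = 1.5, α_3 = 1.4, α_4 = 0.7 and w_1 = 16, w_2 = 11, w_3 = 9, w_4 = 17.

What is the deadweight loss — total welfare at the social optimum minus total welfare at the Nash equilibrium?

105.6

∂u_i/∂c_i = α_i − 1, so rancher i contributes w_i if α_i > 1, else 0.
α_i > 1 for i ∈ {2, 3}; NE contributions (0, 11, 9, 0), G = 20.
W^NE = Σw_i − G^NE + (Σα_i)·G^NE = 53 + 3.2·20 = 117.
Planner: ∂(Σu_j)/∂c_i = Σα_j − 1 = 3.2 > 0, so everyone contributes w_i; G^SO = 53, W^SO = 53 + 3.2·53 = 222.6.
Deadweight loss = 105.6.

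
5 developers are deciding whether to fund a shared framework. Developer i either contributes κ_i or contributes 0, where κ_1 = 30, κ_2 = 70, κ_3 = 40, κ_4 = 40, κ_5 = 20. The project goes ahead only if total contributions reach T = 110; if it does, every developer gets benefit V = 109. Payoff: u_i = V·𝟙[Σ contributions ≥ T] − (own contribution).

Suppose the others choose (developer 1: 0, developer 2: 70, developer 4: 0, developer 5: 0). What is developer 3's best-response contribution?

40

Others' total = 70. Contributing 40 brings total to 110 ≥ 110: gain V − κ_3 = 69.
Best response: 40.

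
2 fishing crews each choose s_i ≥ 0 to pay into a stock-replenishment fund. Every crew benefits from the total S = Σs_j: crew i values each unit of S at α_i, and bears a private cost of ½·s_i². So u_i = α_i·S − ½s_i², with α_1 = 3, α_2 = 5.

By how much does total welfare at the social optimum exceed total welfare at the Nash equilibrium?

Crew i's FOC: ∂u_i/∂s_i = α_i − s_i = 0, so s_i* = α_i.
NE contributions = (3, 5); S = 8.
W^NE = (Σα)·S − ½Σα_i² = 8² − ½·34 = 47.
Planner sets s_i = Σα_j = 8 for every i, so S^SO = 2·8 = 16.
W^SO = (Σα)·S^SO − ½·2·(Σα)² = (2/2)·8² = 64.
Deadweight loss = W^SO − W^NE = 17.

17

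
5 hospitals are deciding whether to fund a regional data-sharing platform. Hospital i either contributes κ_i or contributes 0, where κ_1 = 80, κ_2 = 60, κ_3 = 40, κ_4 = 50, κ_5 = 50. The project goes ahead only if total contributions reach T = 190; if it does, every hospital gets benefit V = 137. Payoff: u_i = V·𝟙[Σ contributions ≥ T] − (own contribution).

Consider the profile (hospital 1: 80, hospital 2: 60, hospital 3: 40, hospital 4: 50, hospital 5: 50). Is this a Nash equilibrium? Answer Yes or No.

No

Total = 280 ≥ 190: provided.
Hospital 1 (pledges 80, payoff 57): dropping to 0 → total 200, payoff 137. Profitable deviation.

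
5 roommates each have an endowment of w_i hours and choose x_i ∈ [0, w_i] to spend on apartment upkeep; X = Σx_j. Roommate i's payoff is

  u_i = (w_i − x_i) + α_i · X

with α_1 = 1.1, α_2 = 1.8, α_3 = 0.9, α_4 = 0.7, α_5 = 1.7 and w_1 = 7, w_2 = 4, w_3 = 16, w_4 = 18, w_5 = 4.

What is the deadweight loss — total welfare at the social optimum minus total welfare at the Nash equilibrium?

176.8

∂u_i/∂x_i = α_i − 1, so roommate i contributes w_i if α_i > 1, else 0.
α_i > 1 for i ∈ {1, 2, 5}; NE contributions (7, 4, 0, 0, 4), X = 15.
W^NE = Σw_i − X^NE + (Σα_i)·X^NE = 49 + 5.2·15 = 127.
Planner: ∂(Σu_j)/∂x_i = Σα_j − 1 = 5.2 > 0, so everyone contributes w_i; X^SO = 49, W^SO = 49 + 5.2·49 = 303.8.
Deadweight loss = 176.8.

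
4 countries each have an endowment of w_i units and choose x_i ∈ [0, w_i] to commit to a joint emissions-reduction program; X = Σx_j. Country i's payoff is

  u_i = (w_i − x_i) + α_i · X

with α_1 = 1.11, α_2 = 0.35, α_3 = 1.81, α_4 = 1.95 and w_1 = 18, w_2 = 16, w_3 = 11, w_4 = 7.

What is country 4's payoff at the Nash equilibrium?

70.2

∂u_i/∂x_i = α_i − 1, so country i contributes w_i if α_i > 1, else 0.
α_i > 1 for i ∈ {1, 3, 4}; NE contributions (18, 0, 11, 7), X = 36.
u_4 = (7 − 7) + 1.95·36 = 70.2.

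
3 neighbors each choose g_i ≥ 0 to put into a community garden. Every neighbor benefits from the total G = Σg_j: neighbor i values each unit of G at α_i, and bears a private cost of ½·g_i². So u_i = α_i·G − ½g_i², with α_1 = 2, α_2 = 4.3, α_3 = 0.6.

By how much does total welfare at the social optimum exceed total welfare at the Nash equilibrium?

Neighbor i's FOC: ∂u_i/∂g_i = α_i − g_i = 0, so g_i* = α_i.
NE contributions = (2, 4.3, 0.6); G = 6.9.
W^NE = (Σα)·G − ½Σα_i² = 6.9² − ½·22.85 = 36.185.
Planner sets g_i = Σα_j = 6.9 for every i, so G^SO = 3·6.9 = 20.7.
W^SO = (Σα)·G^SO − ½·3·(Σα)² = (3/2)·6.9² = 71.415.
Deadweight loss = W^SO − W^NE = 35.23.

35.23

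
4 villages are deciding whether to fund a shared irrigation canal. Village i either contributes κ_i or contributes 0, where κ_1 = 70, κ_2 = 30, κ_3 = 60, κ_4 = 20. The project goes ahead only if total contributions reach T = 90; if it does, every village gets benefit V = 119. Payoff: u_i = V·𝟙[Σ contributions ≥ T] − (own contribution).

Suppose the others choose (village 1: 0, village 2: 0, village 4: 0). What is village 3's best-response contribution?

Others' total = 0. Even contributing 60 gives 60 < 90: no benefit either way.
Best response: 0.

0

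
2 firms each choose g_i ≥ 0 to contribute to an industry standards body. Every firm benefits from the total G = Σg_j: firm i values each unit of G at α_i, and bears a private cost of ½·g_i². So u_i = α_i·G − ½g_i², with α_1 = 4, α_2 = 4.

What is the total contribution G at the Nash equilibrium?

Firm i's FOC: ∂u_i/∂g_i = α_i − g_i = 0, so g_i* = α_i.
NE contributions = (4, 4); G = 8.

8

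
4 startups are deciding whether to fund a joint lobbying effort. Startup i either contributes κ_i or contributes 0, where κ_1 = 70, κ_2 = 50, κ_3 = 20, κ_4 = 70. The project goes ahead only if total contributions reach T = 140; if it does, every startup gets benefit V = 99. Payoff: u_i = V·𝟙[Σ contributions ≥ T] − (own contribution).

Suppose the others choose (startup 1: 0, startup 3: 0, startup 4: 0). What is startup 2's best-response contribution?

Others' total = 0. Even contributing 50 gives 50 < 140: no benefit either way.
Best response: 0.

0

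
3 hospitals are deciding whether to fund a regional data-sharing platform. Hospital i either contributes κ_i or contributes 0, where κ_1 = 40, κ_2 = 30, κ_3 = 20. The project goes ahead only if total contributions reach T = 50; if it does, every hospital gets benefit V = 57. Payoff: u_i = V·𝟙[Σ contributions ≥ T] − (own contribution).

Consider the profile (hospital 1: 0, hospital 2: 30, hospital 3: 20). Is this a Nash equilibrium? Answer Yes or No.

Total = 50 ≥ 50: provided.
Hospital 1 (pledges 0, payoff 57): pledging 40 → total 90, payoff 17. No gain.
Hospital 2 (pledges 30, payoff 27): dropping to 0 → total 20, payoff 0. No gain.
Hospital 3 (pledges 20, payoff 37): dropping to 0 → total 30, payoff 0. No gain.

Yes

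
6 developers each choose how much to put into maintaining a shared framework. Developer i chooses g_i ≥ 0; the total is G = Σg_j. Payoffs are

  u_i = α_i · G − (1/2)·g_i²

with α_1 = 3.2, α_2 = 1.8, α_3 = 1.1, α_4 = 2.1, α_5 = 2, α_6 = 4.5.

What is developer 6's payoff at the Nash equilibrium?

Developer i's FOC: ∂u_i/∂g_i = α_i − g_i = 0, so g_i* = α_i.
NE contributions = (3.2, 1.8, 1.1, 2.1, 2, 4.5); G = 14.7.
u_6 = α_6·G − ½·(g_6)² = 4.5·14.7 − ½·4.5² = 56.025.

56.025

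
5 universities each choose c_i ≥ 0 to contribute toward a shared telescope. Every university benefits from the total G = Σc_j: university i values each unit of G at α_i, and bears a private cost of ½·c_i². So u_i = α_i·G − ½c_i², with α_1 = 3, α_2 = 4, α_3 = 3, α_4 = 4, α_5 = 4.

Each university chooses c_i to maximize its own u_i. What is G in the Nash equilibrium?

University i's FOC: ∂u_i/∂c_i = α_i − c_i = 0, so c_i* = α_i.
NE contributions = (3, 4, 3, 4, 4); G = 18.

18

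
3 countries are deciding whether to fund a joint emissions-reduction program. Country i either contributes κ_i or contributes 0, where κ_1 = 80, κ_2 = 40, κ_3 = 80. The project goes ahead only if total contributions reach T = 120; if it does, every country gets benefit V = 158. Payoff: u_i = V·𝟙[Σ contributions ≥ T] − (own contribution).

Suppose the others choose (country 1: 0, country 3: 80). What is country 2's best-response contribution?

Others' total = 80. Contributing 40 brings total to 120 ≥ 120: gain V − κ_2 = 118.
Best response: 40.

40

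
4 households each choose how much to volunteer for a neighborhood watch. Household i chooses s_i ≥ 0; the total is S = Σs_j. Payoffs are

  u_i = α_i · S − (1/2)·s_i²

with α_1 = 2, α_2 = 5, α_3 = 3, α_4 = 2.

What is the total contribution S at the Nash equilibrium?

Household i's FOC: ∂u_i/∂s_i = α_i − s_i = 0, so s_i* = α_i.
NE contributions = (2, 5, 3, 2); S = 12.

12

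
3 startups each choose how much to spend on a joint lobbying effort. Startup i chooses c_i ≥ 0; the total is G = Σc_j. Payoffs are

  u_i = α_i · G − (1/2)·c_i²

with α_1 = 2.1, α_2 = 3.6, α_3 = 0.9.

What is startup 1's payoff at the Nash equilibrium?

Startup i's FOC: ∂u_i/∂c_i = α_i − c_i = 0, so c_i* = α_i.
NE contributions = (2.1, 3.6, 0.9); G = 6.6.
u_1 = α_1·G − ½·(c_1)² = 2.1·6.6 − ½·2.1² = 11.655.

11.655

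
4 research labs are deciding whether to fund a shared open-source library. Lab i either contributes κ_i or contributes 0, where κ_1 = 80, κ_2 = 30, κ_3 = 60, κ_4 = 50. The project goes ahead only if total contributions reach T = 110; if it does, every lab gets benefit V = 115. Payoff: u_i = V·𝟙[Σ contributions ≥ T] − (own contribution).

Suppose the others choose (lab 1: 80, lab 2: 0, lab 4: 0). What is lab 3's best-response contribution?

Others' total = 80. Contributing 60 brings total to 140 ≥ 110: gain V − κ_3 = 55.
Best response: 60.

60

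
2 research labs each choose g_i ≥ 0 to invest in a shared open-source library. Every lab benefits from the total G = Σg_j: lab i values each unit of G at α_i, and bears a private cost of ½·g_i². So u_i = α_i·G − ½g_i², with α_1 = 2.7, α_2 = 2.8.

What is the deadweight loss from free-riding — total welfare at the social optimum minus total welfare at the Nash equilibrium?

Lab i's FOC: ∂u_i/∂g_i = α_i − g_i = 0, so g_i* = α_i.
NE contributions = (2.7, 2.8); G = 5.5.
W^NE = (Σα)·G − ½Σα_i² = 5.5² − ½·15.13 = 22.685.
Planner sets g_i = Σα_j = 5.5 for every i, so G^SO = 2·5.5 = 11.
W^SO = (Σα)·G^SO − ½·2·(Σα)² = (2/2)·5.5² = 30.25.
Deadweight loss = W^SO − W^NE = 7.565.

7.565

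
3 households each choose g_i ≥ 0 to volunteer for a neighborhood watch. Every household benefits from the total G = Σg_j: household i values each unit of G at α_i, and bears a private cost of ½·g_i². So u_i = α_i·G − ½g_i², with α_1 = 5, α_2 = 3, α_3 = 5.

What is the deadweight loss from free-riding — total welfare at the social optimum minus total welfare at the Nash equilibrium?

114

Household i's FOC: ∂u_i/∂g_i = α_i − g_i = 0, so g_i* = α_i.
NE contributions = (5, 3, 5); G = 13.
W^NE = (Σα)·G − ½Σα_i² = 13² − ½·59 = 139.5.
Planner sets g_i = Σα_j = 13 for every i, so G^SO = 3·13 = 39.
W^SO = (Σα)·G^SO − ½·3·(Σα)² = (3/2)·13² = 253.5.
Deadweight loss = W^SO − W^NE = 114.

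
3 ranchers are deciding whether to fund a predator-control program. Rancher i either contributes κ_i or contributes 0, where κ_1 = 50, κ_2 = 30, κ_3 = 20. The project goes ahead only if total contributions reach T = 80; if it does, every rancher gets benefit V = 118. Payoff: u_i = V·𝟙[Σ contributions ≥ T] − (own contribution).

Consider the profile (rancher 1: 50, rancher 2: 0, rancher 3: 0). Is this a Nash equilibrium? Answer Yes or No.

No

Total = 50 < 80: not provided.
Rancher 1 (pledges 50, payoff -50): dropping to 0 → total 0, payoff 0. Profitable deviation.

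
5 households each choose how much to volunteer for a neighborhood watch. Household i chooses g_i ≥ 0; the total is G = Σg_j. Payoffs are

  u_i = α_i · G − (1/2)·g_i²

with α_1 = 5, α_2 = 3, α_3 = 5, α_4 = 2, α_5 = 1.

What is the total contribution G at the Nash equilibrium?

16

Household i's FOC: ∂u_i/∂g_i = α_i − g_i = 0, so g_i* = α_i.
NE contributions = (5, 3, 5, 2, 1); G = 16.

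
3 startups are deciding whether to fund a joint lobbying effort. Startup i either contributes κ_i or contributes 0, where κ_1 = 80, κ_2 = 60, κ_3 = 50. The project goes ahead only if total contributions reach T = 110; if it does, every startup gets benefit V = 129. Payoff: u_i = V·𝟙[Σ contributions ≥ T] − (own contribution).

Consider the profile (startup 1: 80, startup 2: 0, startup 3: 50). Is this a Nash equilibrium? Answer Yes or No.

Total = 130 ≥ 110: provided.
Startup 1 (pledges 80, payoff 49): dropping to 0 → total 50, payoff 0. No gain.
Startup 2 (pledges 0, payoff 129): pledging 60 → total 190, payoff 69. No gain.
Startup 3 (pledges 50, payoff 79): dropping to 0 → total 80, payoff 0. No gain.

Yes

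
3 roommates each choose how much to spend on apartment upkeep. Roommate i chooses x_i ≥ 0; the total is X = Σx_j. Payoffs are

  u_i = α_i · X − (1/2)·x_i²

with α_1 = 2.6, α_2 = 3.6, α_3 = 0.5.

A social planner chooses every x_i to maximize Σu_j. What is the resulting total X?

Planner FOC: ∂(Σu_j)/∂x_i = (Σα_j) − x_i = 0, so x_i^SO = Σα_j = 6.7 for every i; X^SO = 20.1.

20.1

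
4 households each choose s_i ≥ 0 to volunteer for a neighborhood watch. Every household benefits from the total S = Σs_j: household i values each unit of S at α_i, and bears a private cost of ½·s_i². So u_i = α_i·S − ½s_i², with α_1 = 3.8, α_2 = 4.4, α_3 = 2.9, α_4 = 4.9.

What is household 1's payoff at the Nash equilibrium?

53.58

Household i's FOC: ∂u_i/∂s_i = α_i − s_i = 0, so s_i* = α_i.
NE contributions = (3.8, 4.4, 2.9, 4.9); S = 16.
u_1 = α_1·S − ½·(s_1)² = 3.8·16 − ½·3.8² = 53.58.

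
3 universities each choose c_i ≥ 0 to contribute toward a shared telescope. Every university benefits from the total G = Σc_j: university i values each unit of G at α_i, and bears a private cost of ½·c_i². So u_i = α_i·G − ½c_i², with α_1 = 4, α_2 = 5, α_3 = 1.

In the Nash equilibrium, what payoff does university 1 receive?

32

University i's FOC: ∂u_i/∂c_i = α_i − c_i = 0, so c_i* = α_i.
NE contributions = (4, 5, 1); G = 10.
u_1 = α_1·G − ½·(c_1)² = 4·10 − ½·4² = 32.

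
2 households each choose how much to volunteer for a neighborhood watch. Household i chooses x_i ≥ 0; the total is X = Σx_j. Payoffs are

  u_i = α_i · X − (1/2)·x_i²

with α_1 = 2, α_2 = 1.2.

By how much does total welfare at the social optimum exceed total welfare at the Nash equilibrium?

Household i's FOC: ∂u_i/∂x_i = α_i − x_i = 0, so x_i* = α_i.
NE contributions = (2, 1.2); X = 3.2.
W^NE = (Σα)·X − ½Σα_i² = 3.2² − ½·5.44 = 7.52.
Planner sets x_i = Σα_j = 3.2 for every i, so X^SO = 2·3.2 = 6.4.
W^SO = (Σα)·X^SO − ½·2·(Σα)² = (2/2)·3.2² = 10.24.
Deadweight loss = W^SO − W^NE = 2.72.

2.72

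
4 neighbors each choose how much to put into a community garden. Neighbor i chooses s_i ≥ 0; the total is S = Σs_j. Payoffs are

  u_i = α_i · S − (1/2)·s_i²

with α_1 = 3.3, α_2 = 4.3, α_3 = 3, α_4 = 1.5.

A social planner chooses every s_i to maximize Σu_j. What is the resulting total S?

48.4

Planner FOC: ∂(Σu_j)/∂s_i = (Σα_j) − s_i = 0, so s_i^SO = Σα_j = 12.1 for every i; S^SO = 48.4.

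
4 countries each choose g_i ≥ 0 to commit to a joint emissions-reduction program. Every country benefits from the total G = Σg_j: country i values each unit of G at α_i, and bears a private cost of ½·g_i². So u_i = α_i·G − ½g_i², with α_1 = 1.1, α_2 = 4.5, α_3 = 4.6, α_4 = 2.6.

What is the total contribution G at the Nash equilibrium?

12.8

Country i's FOC: ∂u_i/∂g_i = α_i − g_i = 0, so g_i* = α_i.
NE contributions = (1.1, 4.5, 4.6, 2.6); G = 12.8.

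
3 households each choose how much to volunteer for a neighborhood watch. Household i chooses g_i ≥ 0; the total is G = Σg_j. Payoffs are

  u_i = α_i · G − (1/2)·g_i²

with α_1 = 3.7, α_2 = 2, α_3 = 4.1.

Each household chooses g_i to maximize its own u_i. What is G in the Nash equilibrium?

9.8

Household i's FOC: ∂u_i/∂g_i = α_i − g_i = 0, so g_i* = α_i.
NE contributions = (3.7, 2, 4.1); G = 9.8.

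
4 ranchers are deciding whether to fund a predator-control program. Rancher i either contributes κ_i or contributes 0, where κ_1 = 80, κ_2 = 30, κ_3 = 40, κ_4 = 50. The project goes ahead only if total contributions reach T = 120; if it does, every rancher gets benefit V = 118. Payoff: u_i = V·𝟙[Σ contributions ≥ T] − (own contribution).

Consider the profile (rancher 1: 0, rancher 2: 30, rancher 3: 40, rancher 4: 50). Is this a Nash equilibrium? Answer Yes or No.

Yes

Total = 120 ≥ 120: provided.
Rancher 1 (pledges 0, payoff 118): pledging 80 → total 200, payoff 38. No gain.
Rancher 2 (pledges 30, payoff 88): dropping to 0 → total 90, payoff 0. No gain.
Rancher 3 (pledges 40, payoff 78): dropping to 0 → total 80, payoff 0. No gain.
Rancher 4 (pledges 50, payoff 68): dropping to 0 → total 70, payoff 0. No gain.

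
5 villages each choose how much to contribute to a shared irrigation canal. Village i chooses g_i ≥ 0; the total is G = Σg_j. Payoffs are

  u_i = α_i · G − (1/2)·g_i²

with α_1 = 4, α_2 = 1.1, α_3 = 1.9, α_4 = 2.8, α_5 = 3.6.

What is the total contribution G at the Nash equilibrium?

Village i's FOC: ∂u_i/∂g_i = α_i − g_i = 0, so g_i* = α_i.
NE contributions = (4, 1.1, 1.9, 2.8, 3.6); G = 13.4.

13.4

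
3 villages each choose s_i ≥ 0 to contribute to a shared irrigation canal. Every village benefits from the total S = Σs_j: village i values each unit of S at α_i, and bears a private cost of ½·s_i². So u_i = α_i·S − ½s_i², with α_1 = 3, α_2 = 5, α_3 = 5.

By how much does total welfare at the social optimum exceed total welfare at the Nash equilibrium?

114

Village i's FOC: ∂u_i/∂s_i = α_i − s_i = 0, so s_i* = α_i.
NE contributions = (3, 5, 5); S = 13.
W^NE = (Σα)·S − ½Σα_i² = 13² − ½·59 = 139.5.
Planner sets s_i = Σα_j = 13 for every i, so S^SO = 3·13 = 39.
W^SO = (Σα)·S^SO − ½·3·(Σα)² = (3/2)·13² = 253.5.
Deadweight loss = W^SO − W^NE = 114.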